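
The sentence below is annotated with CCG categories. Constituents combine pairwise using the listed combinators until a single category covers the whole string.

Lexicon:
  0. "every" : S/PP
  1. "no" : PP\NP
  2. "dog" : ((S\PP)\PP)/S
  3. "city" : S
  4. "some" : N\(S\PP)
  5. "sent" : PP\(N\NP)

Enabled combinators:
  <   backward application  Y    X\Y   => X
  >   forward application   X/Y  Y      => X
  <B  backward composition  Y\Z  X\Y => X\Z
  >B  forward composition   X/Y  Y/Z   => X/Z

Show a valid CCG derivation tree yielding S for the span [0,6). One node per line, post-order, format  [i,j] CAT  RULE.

[0,1] S/PP  lex  "every"
[1,2] PP\NP  lex  "no"
[2,3] ((S\PP)\PP)/S  lex  "dog"
[3,4] S  lex  "city"
[2,4] (S\PP)\PP  >  k=3
[4,5] N\(S\PP)  lex  "some"
[2,5] N\PP  <B  k=4
[1,5] N\NP  <B  k=2
[5,6] PP\(N\NP)  lex  "sent"
[1,6] PP  <  k=5
[0,6] S  >  k=1

[0,6] S   >
  [0,1] "every" : S/PP
  [1,6] PP   <
    [1,5] N\NP   <B
      [1,2] "no" : PP\NP
      [2,5] N\PP   <B
        [2,4] (S\PP)\PP   >
          [2,3] "dog" : ((S\PP)\PP)/S
          [3,4] "city" : S
        [4,5] "some" : N\(S\PP)
    [5,6] "sent" : PP\(N\NP)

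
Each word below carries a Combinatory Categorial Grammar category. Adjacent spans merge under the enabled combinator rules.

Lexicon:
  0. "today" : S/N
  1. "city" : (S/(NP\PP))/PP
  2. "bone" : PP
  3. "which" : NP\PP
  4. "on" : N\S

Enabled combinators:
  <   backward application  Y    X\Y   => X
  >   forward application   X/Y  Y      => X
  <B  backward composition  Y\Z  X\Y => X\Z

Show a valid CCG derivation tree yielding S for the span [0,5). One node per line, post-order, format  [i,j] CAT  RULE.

[0,1] S/N  lex  "today"
[1,2] (S/(NP\PP))/PP  lex  "city"
[2,3] PP  lex  "bone"
[1,3] S/(NP\PP)  >  k=2
[3,4] NP\PP  lex  "which"
[1,4] S  >  k=3
[4,5] N\S  lex  "on"
[1,5] N  <  k=4
[0,5] S  >  k=1

[0,5] S   >
  [0,1] "today" : S/N
  [1,5] N   <
    [1,4] S   >
      [1,3] S/(NP\PP)   >
        [1,2] "city" : (S/(NP\PP))/PP
        [2,3] "bone" : PP
      [3,4] "which" : NP\PP
    [4,5] "on" : N\S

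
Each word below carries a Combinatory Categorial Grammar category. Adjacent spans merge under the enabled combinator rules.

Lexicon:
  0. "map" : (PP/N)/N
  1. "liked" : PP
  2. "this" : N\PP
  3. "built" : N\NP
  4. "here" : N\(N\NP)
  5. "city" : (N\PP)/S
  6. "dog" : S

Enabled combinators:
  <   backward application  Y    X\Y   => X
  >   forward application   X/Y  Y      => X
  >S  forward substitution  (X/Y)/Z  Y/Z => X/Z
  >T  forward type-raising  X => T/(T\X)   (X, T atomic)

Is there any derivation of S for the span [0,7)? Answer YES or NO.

(PP/N)/N PP N\PP N\NP N\(N\NP) (N\PP)/S S
CKY chart[0,7] = {N, N/(N\N), NP/(NP\N), PP/(PP\N), S/(S\N)}; S ∉ chart

NO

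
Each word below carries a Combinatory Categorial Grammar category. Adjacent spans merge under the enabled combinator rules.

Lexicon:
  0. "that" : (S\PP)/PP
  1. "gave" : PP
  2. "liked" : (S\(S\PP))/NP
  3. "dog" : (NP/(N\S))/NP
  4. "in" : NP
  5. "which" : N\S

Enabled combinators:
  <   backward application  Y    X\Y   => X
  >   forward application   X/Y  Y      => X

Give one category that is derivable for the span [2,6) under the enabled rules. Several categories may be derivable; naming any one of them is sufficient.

S\(S\PP)

[0,6] S   <
  [0,2] S\PP   >
    [0,1] "that" : (S\PP)/PP
    [1,2] "gave" : PP
  [2,6] S\(S\PP)   >
    [2,3] "liked" : (S\(S\PP))/NP
    [3,6] NP   >
      [3,5] NP/(N\S)   >
        [3,4] "dog" : (NP/(N\S))/NP
        [4,5] "in" : NP
      [5,6] "which" : N\S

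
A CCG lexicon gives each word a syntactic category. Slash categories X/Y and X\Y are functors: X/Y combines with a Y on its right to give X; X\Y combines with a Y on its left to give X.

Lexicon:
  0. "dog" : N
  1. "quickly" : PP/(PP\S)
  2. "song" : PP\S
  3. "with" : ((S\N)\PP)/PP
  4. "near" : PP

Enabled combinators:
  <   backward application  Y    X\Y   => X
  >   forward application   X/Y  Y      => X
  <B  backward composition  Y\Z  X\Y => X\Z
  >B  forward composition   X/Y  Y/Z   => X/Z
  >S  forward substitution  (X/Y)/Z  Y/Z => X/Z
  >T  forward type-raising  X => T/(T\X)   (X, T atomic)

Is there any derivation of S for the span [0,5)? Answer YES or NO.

YES

[0,5] S   <
  [0,1] "dog" : N
  [1,5] S\N   <
    [1,3] PP   >
      [1,2] "quickly" : PP/(PP\S)
      [2,3] "song" : PP\S
    [3,5] (S\N)\PP   >
      [3,4] "with" : ((S\N)\PP)/PP
      [4,5] "near" : PP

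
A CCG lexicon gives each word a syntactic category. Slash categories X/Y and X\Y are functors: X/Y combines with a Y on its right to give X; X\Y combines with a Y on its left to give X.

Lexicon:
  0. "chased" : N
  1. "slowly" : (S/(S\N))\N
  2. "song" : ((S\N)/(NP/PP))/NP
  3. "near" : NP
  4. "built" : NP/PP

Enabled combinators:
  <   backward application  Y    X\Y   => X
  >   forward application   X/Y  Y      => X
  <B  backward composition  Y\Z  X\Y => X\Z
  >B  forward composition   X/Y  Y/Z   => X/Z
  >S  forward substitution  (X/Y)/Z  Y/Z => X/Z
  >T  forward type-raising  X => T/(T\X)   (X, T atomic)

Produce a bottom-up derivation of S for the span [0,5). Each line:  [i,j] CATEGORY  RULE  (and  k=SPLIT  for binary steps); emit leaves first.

[0,1] N  lex  "chased"
[1,2] (S/(S\N))\N  lex  "slowly"
[0,2] S/(S\N)  <  k=1
[2,3] ((S\N)/(NP/PP))/NP  lex  "song"
[3,4] NP  lex  "near"
[2,4] (S\N)/(NP/PP)  >  k=3
[4,5] NP/PP  lex  "built"
[2,5] S\N  >  k=4
[0,5] S  >  k=2

[0,5] S   >
  [0,2] S/(S\N)   <
    [0,1] "chased" : N
    [1,2] "slowly" : (S/(S\N))\N
  [2,5] S\N   >
    [2,4] (S\N)/(NP/PP)   >
      [2,3] "song" : ((S\N)/(NP/PP))/NP
      [3,4] "near" : NP
    [4,5] "built" : NP/PP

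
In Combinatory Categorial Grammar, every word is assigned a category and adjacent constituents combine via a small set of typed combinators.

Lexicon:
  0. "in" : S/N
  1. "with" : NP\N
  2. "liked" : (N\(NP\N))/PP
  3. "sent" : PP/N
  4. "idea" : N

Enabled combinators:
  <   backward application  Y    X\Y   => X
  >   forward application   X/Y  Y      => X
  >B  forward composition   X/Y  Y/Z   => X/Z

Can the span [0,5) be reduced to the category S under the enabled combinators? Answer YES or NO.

YES

[0,5] S   >
  [0,1] "in" : S/N
  [1,5] N   <
    [1,2] "with" : NP\N
    [2,5] N\(NP\N)   >
      [2,3] "liked" : (N\(NP\N))/PP
      [3,5] PP   >
        [3,4] "sent" : PP/N
        [4,5] "idea" : N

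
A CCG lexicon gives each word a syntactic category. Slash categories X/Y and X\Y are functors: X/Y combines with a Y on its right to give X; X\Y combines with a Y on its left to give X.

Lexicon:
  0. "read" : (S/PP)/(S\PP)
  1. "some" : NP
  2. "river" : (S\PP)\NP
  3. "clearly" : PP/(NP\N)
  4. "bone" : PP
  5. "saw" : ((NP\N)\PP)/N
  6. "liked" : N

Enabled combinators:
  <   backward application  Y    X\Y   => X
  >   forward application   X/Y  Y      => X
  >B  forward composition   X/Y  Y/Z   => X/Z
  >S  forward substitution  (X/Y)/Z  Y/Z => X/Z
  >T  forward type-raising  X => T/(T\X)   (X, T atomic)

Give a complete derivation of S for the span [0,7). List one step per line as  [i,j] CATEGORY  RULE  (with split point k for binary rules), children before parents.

[0,7] S   >
  [0,3] S/PP   >
    [0,1] "read" : (S/PP)/(S\PP)
    [1,3] S\PP   <
      [1,2] "some" : NP
      [2,3] "river" : (S\PP)\NP
  [3,7] PP   >
    [3,4] "clearly" : PP/(NP\N)
    [4,7] NP\N   <
      [4,5] "bone" : PP
      [5,7] (NP\N)\PP   >
        [5,6] "saw" : ((NP\N)\PP)/N
        [6,7] "liked" : N

[0,1] (S/PP)/(S\PP)  lex  "read"
[1,2] NP  lex  "some"
[2,3] (S\PP)\NP  lex  "river"
[1,3] S\PP  <  k=2
[0,3] S/PP  >  k=1
[3,4] PP/(NP\N)  lex  "clearly"
[4,5] PP  lex  "bone"
[5,6] ((NP\N)\PP)/N  lex  "saw"
[6,7] N  lex  "liked"
[5,7] (NP\N)\PP  >  k=6
[4,7] NP\N  <  k=5
[3,7] PP  >  k=4
[0,7] S  >  k=3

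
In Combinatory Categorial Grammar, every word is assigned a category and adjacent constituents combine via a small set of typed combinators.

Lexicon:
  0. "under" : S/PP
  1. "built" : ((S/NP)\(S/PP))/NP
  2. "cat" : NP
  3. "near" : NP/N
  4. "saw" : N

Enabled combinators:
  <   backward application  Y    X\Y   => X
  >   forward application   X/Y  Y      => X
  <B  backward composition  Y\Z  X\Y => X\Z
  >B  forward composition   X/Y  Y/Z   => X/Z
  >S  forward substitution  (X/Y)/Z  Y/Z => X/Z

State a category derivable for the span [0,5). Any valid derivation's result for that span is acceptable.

[0,5] S   >
  [0,3] S/NP   <
    [0,1] "under" : S/PP
    [1,3] (S/NP)\(S/PP)   >
      [1,2] "built" : ((S/NP)\(S/PP))/NP
      [2,3] "cat" : NP
  [3,5] NP   >
    [3,4] "near" : NP/N
    [4,5] "saw" : N

S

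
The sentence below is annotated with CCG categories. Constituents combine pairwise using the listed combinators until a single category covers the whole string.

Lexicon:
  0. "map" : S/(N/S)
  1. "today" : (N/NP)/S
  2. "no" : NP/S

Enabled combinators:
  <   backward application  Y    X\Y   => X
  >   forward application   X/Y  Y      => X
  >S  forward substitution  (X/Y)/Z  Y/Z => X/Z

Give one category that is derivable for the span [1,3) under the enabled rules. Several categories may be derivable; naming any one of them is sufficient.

[0,3] S   >
  [0,1] "map" : S/(N/S)
  [1,3] N/S   >S
    [1,2] "today" : (N/NP)/S
    [2,3] "no" : NP/S

N/S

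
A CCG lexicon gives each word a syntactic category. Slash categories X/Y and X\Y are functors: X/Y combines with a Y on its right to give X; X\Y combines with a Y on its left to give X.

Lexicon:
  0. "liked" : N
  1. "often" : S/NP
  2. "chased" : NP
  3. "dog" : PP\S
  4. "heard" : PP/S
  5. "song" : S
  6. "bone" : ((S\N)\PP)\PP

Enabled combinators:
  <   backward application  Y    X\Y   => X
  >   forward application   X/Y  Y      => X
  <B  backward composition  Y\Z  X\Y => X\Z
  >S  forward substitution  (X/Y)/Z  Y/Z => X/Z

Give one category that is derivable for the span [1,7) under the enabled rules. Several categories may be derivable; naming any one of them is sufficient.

[0,7] S   <
  [0,1] "liked" : N
  [1,7] S\N   <
    [1,4] PP   <
      [1,3] S   >
        [1,2] "often" : S/NP
        [2,3] "chased" : NP
      [3,4] "dog" : PP\S
    [4,7] (S\N)\PP   <
      [4,6] PP   >
        [4,5] "heard" : PP/S
        [5,6] "song" : S
      [6,7] "bone" : ((S\N)\PP)\PP

S\N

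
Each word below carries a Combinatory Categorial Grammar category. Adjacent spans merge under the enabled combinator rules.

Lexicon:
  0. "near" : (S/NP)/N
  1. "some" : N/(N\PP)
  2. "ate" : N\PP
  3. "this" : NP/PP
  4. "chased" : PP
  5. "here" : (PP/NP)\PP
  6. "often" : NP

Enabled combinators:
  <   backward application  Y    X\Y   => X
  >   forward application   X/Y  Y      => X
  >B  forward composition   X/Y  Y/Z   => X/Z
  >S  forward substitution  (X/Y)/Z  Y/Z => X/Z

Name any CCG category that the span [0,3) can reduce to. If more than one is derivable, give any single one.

[0,7] S   >
  [0,3] S/NP   >
    [0,1] "near" : (S/NP)/N
    [1,3] N   >
      [1,2] "some" : N/(N\PP)
      [2,3] "ate" : N\PP
  [3,7] NP   >
    [3,4] "this" : NP/PP
    [4,7] PP   >
      [4,6] PP/NP   <
        [4,5] "chased" : PP
        [5,6] "here" : (PP/NP)\PP
      [6,7] "often" : NP

S/NP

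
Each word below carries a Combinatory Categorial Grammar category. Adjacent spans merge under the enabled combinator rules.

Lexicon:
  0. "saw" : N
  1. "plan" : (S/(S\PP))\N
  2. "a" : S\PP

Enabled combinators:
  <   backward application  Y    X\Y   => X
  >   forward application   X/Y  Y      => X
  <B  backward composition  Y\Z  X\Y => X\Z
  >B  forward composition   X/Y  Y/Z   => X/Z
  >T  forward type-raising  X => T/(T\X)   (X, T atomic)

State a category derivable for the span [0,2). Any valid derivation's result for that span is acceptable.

[0,3] S   >
  [0,2] S/(S\PP)   <
    [0,1] "saw" : N
    [1,2] "plan" : (S/(S\PP))\N
  [2,3] "a" : S\PP

S/(S\PP)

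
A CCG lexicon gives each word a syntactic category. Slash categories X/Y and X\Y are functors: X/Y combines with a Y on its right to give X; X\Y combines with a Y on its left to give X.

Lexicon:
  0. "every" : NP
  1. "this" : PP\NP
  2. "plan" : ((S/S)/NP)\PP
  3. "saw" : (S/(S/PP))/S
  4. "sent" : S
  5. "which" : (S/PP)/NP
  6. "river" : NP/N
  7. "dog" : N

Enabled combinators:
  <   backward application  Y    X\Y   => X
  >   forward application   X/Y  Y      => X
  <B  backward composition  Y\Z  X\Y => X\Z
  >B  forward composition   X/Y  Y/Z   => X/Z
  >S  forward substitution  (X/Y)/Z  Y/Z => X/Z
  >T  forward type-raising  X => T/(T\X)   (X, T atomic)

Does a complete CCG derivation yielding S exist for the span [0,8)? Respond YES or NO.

YES

[0,8] S   >
  [0,6] S/NP   >S
    [0,3] (S/S)/NP   <
      [0,2] PP   >
        [0,1] PP/(PP\NP)   >T
          [0,1] "every" : NP
        [1,2] "this" : PP\NP
      [2,3] "plan" : ((S/S)/NP)\PP
    [3,6] S/NP   >B
      [3,5] S/(S/PP)   >
        [3,4] "saw" : (S/(S/PP))/S
        [4,5] "sent" : S
      [5,6] "which" : (S/PP)/NP
  [6,8] NP   >
    [6,7] "river" : NP/N
    [7,8] "dog" : N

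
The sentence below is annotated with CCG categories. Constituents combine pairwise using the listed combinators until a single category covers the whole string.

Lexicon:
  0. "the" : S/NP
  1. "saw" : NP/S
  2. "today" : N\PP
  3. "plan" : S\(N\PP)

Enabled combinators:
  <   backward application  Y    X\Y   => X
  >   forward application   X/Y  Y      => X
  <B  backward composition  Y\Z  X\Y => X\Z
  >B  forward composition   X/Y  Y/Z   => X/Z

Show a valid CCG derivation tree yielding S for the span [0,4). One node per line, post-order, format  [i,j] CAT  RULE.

[0,4] S   >
  [0,1] "the" : S/NP
  [1,4] NP   >
    [1,2] "saw" : NP/S
    [2,4] S   <
      [2,3] "today" : N\PP
      [3,4] "plan" : S\(N\PP)

[0,1] S/NP  lex  "the"
[1,2] NP/S  lex  "saw"
[2,3] N\PP  lex  "today"
[3,4] S\(N\PP)  lex  "plan"
[2,4] S  <  k=3
[1,4] NP  >  k=2
[0,4] S  >  k=1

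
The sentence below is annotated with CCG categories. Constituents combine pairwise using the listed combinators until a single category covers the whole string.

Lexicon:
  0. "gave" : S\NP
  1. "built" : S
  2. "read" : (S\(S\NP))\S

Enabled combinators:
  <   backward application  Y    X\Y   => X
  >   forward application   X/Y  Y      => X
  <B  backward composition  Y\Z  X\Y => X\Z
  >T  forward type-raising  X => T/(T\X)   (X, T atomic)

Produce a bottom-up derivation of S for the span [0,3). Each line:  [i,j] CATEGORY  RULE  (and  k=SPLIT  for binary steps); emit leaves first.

[0,1] S\NP  lex  "gave"
[1,2] S  lex  "built"
[2,3] (S\(S\NP))\S  lex  "read"
[1,3] S\(S\NP)  <  k=2
[0,3] S  <  k=1

[0,3] S   <
  [0,1] "gave" : S\NP
  [1,3] S\(S\NP)   <
    [1,2] "built" : S
    [2,3] "read" : (S\(S\NP))\S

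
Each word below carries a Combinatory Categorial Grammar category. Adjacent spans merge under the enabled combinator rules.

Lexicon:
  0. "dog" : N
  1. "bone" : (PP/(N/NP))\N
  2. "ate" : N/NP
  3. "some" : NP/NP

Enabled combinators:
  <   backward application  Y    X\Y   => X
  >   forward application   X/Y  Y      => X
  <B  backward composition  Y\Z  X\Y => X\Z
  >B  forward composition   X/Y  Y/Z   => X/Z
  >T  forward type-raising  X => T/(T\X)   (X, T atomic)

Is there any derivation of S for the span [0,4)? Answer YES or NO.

N (PP/(N/NP))\N N/NP NP/NP
CKY chart[0,4] = {N/(N\PP), NP/(NP\PP), PP, PP/(PP\PP), S/(S\PP)}; S ∉ chart

NO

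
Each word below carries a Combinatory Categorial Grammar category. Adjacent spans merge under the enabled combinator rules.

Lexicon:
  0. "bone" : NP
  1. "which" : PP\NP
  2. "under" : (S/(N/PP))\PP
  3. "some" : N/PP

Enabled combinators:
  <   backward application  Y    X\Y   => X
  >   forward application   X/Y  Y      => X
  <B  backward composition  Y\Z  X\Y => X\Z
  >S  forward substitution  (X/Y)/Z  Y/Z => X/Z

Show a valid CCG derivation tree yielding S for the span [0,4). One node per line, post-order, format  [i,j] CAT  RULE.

[0,4] S   >
  [0,3] S/(N/PP)   <
    [0,2] PP   <
      [0,1] "bone" : NP
      [1,2] "which" : PP\NP
    [2,3] "under" : (S/(N/PP))\PP
  [3,4] "some" : N/PP

[0,1] NP  lex  "bone"
[1,2] PP\NP  lex  "which"
[0,2] PP  <  k=1
[2,3] (S/(N/PP))\PP  lex  "under"
[0,3] S/(N/PP)  <  k=2
[3,4] N/PP  lex  "some"
[0,4] S  >  k=3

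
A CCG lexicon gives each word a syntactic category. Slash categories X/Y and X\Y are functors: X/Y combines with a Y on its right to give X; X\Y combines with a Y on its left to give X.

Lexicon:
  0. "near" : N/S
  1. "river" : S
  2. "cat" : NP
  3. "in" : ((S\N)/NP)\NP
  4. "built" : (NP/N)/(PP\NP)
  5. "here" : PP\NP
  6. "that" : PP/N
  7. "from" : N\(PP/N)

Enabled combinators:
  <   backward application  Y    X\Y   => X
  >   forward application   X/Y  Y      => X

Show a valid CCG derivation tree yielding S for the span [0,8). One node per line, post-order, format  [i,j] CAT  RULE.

[0,8] S   <
  [0,2] N   >
    [0,1] "near" : N/S
    [1,2] "river" : S
  [2,8] S\N   >
    [2,4] (S\N)/NP   <
      [2,3] "cat" : NP
      [3,4] "in" : ((S\N)/NP)\NP
    [4,8] NP   >
      [4,6] NP/N   >
        [4,5] "built" : (NP/N)/(PP\NP)
        [5,6] "here" : PP\NP
      [6,8] N   <
        [6,7] "that" : PP/N
        [7,8] "from" : N\(PP/N)

[0,1] N/S  lex  "near"
[1,2] S  lex  "river"
[0,2] N  >  k=1
[2,3] NP  lex  "cat"
[3,4] ((S\N)/NP)\NP  lex  "in"
[2,4] (S\N)/NP  <  k=3
[4,5] (NP/N)/(PP\NP)  lex  "built"
[5,6] PP\NP  lex  "here"
[4,6] NP/N  >  k=5
[6,7] PP/N  lex  "that"
[7,8] N\(PP/N)  lex  "from"
[6,8] N  <  k=7
[4,8] NP  >  k=6
[2,8] S\N  >  k=4
[0,8] S  <  k=2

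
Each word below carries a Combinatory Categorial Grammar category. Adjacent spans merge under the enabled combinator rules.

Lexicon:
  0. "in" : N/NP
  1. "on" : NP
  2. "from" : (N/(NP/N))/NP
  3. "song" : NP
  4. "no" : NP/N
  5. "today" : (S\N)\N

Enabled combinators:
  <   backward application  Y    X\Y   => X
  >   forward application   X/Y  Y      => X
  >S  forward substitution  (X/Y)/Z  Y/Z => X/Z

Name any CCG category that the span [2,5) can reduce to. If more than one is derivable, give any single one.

[0,6] S   <
  [0,2] N   >
    [0,1] "in" : N/NP
    [1,2] "on" : NP
  [2,6] S\N   <
    [2,5] N   >
      [2,4] N/(NP/N)   >
        [2,3] "from" : (N/(NP/N))/NP
        [3,4] "song" : NP
      [4,5] "no" : NP/N
    [5,6] "today" : (S\N)\N

N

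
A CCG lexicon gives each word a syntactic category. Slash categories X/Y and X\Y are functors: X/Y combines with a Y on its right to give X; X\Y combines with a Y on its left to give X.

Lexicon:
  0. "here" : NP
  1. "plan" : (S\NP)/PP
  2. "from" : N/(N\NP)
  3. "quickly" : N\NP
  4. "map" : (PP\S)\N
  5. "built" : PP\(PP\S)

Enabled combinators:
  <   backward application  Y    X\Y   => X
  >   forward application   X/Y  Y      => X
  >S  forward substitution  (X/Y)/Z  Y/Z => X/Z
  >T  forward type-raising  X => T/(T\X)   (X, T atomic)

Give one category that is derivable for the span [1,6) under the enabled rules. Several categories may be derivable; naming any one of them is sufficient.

S\NP

[0,6] S   <
  [0,1] "here" : NP
  [1,6] S\NP   >
    [1,2] "plan" : (S\NP)/PP
    [2,6] PP   <
      [2,5] PP\S   <
        [2,4] N   >
          [2,3] "from" : N/(N\NP)
          [3,4] "quickly" : N\NP
        [4,5] "map" : (PP\S)\N
      [5,6] "built" : PP\(PP\S)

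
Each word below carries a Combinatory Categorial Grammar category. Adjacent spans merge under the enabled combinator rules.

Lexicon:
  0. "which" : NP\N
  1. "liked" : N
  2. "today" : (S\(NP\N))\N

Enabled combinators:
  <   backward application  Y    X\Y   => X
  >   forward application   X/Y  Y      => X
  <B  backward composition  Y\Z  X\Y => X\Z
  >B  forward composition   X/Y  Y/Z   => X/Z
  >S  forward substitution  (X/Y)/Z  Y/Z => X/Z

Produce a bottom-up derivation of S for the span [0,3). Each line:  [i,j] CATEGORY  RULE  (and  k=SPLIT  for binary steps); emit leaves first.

[0,3] S   <
  [0,1] "which" : NP\N
  [1,3] S\(NP\N)   <
    [1,2] "liked" : N
    [2,3] "today" : (S\(NP\N))\N

[0,1] NP\N  lex  "which"
[1,2] N  lex  "liked"
[2,3] (S\(NP\N))\N  lex  "today"
[1,3] S\(NP\N)  <  k=2
[0,3] S  <  k=1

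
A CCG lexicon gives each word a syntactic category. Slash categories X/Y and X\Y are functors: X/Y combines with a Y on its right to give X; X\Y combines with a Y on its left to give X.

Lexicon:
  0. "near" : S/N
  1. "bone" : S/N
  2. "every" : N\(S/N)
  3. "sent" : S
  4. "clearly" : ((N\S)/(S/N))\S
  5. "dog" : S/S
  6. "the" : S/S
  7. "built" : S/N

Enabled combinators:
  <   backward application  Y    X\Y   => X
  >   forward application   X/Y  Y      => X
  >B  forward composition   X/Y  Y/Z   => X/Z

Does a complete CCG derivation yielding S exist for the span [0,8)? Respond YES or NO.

S/N S/N N\(S/N) S ((N\S)/(S/N))\S S/S S/S S/N
CKY chart[0,8] = {N}; S ∉ chart

NO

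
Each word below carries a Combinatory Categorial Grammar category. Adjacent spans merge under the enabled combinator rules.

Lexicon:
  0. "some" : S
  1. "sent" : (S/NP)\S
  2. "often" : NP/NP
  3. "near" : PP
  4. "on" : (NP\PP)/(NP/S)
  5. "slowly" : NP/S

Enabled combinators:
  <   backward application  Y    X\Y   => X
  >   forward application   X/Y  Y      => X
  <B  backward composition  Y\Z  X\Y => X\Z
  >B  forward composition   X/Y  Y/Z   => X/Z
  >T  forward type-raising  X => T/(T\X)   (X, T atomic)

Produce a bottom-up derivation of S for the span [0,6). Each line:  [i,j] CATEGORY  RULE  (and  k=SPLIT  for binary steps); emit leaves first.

[0,1] S  lex  "some"
[1,2] (S/NP)\S  lex  "sent"
[0,2] S/NP  <  k=1
[2,3] NP/NP  lex  "often"
[0,3] S/NP  >B  k=2
[3,4] PP  lex  "near"
[4,5] (NP\PP)/(NP/S)  lex  "on"
[5,6] NP/S  lex  "slowly"
[4,6] NP\PP  >  k=5
[3,6] NP  <  k=4
[0,6] S  >  k=3

[0,6] S   >
  [0,3] S/NP   >B
    [0,2] S/NP   <
      [0,1] "some" : S
      [1,2] "sent" : (S/NP)\S
    [2,3] "often" : NP/NP
  [3,6] NP   <
    [3,4] "near" : PP
    [4,6] NP\PP   >
      [4,5] "on" : (NP\PP)/(NP/S)
      [5,6] "slowly" : NP/S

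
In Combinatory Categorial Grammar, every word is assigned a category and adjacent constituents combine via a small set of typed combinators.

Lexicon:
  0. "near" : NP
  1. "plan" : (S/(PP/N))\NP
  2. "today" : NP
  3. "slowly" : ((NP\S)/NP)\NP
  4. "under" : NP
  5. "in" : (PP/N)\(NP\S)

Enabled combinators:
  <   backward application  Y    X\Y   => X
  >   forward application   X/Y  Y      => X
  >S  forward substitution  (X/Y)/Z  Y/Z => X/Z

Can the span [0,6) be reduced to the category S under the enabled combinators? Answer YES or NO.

[0,6] S   >
  [0,2] S/(PP/N)   <
    [0,1] "near" : NP
    [1,2] "plan" : (S/(PP/N))\NP
  [2,6] PP/N   <
    [2,5] NP\S   >
      [2,4] (NP\S)/NP   <
        [2,3] "today" : NP
        [3,4] "slowly" : ((NP\S)/NP)\NP
      [4,5] "under" : NP
    [5,6] "in" : (PP/N)\(NP\S)

YES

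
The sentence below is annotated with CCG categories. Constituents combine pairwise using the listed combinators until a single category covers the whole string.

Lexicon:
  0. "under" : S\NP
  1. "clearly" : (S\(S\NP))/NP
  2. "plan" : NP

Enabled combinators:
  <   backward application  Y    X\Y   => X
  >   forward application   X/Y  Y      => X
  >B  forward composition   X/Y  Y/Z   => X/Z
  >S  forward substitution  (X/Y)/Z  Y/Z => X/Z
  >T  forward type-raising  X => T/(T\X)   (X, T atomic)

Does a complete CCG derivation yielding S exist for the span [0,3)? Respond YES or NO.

[0,3] S   <
  [0,1] "under" : S\NP
  [1,3] S\(S\NP)   >
    [1,2] "clearly" : (S\(S\NP))/NP
    [2,3] "plan" : NP

YES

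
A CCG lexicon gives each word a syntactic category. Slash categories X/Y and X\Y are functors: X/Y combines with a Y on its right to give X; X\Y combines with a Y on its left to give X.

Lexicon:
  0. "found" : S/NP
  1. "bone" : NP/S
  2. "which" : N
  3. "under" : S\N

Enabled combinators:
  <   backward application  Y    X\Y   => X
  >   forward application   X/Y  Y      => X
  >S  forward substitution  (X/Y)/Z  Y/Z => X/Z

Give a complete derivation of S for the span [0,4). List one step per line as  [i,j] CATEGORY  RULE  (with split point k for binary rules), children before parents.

[0,4] S   >
  [0,1] "found" : S/NP
  [1,4] NP   >
    [1,2] "bone" : NP/S
    [2,4] S   <
      [2,3] "which" : N
      [3,4] "under" : S\N

[0,1] S/NP  lex  "found"
[1,2] NP/S  lex  "bone"
[2,3] N  lex  "which"
[3,4] S\N  lex  "under"
[2,4] S  <  k=3
[1,4] NP  >  k=2
[0,4] S  >  k=1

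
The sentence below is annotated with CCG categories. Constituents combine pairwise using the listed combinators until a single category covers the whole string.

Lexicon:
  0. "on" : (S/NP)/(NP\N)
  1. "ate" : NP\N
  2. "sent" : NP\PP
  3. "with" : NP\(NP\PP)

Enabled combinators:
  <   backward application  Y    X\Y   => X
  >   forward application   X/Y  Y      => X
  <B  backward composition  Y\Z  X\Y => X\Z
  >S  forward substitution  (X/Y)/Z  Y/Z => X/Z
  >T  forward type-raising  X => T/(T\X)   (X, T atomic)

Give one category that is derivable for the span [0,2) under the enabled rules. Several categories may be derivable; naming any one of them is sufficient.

S/NP

[0,4] S   >
  [0,2] S/NP   >
    [0,1] "on" : (S/NP)/(NP\N)
    [1,2] "ate" : NP\N
  [2,4] NP   <
    [2,3] "sent" : NP\PP
    [3,4] "with" : NP\(NP\PP)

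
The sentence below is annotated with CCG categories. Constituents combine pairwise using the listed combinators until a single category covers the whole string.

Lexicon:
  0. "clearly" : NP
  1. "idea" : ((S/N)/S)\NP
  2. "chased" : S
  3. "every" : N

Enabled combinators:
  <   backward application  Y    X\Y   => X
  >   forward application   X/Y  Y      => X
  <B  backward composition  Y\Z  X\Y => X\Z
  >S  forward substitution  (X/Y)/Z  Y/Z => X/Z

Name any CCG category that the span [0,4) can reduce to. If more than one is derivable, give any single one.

S

[0,4] S   >
  [0,3] S/N   >
    [0,2] (S/N)/S   <
      [0,1] "clearly" : NP
      [1,2] "idea" : ((S/N)/S)\NP
    [2,3] "chased" : S
  [3,4] "every" : N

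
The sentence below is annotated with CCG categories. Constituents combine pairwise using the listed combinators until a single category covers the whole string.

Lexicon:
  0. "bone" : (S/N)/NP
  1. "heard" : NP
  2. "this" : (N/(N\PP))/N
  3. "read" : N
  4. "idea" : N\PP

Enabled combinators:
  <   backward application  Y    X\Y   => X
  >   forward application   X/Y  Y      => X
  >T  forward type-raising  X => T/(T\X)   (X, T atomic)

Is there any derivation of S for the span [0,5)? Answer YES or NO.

YES

[0,5] S   >
  [0,2] S/N   >
    [0,1] "bone" : (S/N)/NP
    [1,2] "heard" : NP
  [2,5] N   >
    [2,4] N/(N\PP)   >
      [2,3] "this" : (N/(N\PP))/N
      [3,4] "read" : N
    [4,5] "idea" : N\PP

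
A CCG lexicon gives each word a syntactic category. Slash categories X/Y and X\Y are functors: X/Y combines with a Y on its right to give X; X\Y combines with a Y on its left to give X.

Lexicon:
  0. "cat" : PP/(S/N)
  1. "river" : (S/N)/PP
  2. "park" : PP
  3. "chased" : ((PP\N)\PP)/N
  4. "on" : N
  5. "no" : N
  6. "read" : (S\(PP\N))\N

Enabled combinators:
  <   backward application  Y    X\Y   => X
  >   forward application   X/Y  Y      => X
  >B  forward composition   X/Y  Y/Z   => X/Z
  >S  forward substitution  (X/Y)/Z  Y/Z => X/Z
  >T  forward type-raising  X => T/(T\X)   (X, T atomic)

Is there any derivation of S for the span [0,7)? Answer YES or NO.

YES

[0,7] S   <
  [0,5] PP\N   <
    [0,3] PP   >
      [0,1] "cat" : PP/(S/N)
      [1,3] S/N   >
        [1,2] "river" : (S/N)/PP
        [2,3] "park" : PP
    [3,5] (PP\N)\PP   >
      [3,4] "chased" : ((PP\N)\PP)/N
      [4,5] "on" : N
  [5,7] S\(PP\N)   <
    [5,6] "no" : N
    [6,7] "read" : (S\(PP\N))\N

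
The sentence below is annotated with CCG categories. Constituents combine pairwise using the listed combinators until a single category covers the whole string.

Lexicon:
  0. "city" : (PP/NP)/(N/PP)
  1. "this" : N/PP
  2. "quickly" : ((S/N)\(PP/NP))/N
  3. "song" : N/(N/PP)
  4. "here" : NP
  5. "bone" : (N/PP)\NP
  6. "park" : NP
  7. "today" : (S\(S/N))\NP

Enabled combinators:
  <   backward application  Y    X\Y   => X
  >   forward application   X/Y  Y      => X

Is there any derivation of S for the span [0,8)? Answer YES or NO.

[0,8] S   <
  [0,6] S/N   <
    [0,2] PP/NP   >
      [0,1] "city" : (PP/NP)/(N/PP)
      [1,2] "this" : N/PP
    [2,6] (S/N)\(PP/NP)   >
      [2,3] "quickly" : ((S/N)\(PP/NP))/N
      [3,6] N   >
        [3,4] "song" : N/(N/PP)
        [4,6] N/PP   <
          [4,5] "here" : NP
          [5,6] "bone" : (N/PP)\NP
  [6,8] S\(S/N)   <
    [6,7] "park" : NP
    [7,8] "today" : (S\(S/N))\NP

YES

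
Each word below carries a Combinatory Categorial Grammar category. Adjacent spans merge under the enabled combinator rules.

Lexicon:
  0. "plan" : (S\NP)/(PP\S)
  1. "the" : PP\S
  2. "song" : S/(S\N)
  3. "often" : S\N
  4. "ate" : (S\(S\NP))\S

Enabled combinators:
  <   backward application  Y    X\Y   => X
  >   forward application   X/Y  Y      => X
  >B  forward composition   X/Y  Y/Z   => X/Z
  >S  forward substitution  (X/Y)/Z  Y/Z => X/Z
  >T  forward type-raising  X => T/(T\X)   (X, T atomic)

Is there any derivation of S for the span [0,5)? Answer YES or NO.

[0,5] S   <
  [0,2] S\NP   >
    [0,1] "plan" : (S\NP)/(PP\S)
    [1,2] "the" : PP\S
  [2,5] S\(S\NP)   <
    [2,4] S   >
      [2,3] "song" : S/(S\N)
      [3,4] "often" : S\N
    [4,5] "ate" : (S\(S\NP))\S

YES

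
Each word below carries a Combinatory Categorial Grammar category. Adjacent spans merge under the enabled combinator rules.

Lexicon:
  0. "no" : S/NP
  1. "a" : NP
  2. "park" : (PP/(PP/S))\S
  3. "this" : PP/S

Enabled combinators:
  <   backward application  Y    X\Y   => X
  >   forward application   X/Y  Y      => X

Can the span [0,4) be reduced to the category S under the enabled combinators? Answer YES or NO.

S/NP NP (PP/(PP/S))\S PP/S
CKY chart[0,4] = {PP}; S ∉ chart

NO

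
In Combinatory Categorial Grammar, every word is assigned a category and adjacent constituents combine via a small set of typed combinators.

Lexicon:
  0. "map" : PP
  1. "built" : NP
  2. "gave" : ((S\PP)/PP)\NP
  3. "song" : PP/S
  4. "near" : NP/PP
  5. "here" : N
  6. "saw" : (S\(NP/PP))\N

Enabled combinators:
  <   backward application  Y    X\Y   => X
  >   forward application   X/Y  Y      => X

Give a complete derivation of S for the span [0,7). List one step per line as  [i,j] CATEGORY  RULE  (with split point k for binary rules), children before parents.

[0,7] S   <
  [0,1] "map" : PP
  [1,7] S\PP   >
    [1,3] (S\PP)/PP   <
      [1,2] "built" : NP
      [2,3] "gave" : ((S\PP)/PP)\NP
    [3,7] PP   >
      [3,4] "song" : PP/S
      [4,7] S   <
        [4,5] "near" : NP/PP
        [5,7] S\(NP/PP)   <
          [5,6] "here" : N
          [6,7] "saw" : (S\(NP/PP))\N

[0,1] PP  lex  "map"
[1,2] NP  lex  "built"
[2,3] ((S\PP)/PP)\NP  lex  "gave"
[1,3] (S\PP)/PP  <  k=2
[3,4] PP/S  lex  "song"
[4,5] NP/PP  lex  "near"
[5,6] N  lex  "here"
[6,7] (S\(NP/PP))\N  lex  "saw"
[5,7] S\(NP/PP)  <  k=6
[4,7] S  <  k=5
[3,7] PP  >  k=4
[1,7] S\PP  >  k=3
[0,7] S  <  k=1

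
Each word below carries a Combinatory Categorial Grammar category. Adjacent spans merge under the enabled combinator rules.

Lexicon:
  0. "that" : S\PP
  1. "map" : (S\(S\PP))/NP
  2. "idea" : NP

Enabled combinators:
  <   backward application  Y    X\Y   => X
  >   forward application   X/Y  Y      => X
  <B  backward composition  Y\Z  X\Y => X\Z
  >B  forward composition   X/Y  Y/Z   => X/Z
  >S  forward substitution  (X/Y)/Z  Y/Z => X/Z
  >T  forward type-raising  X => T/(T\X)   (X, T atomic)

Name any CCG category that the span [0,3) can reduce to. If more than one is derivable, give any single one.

[0,3] S   <
  [0,1] "that" : S\PP
  [1,3] S\(S\PP)   >
    [1,2] "map" : (S\(S\PP))/NP
    [2,3] "idea" : NP

S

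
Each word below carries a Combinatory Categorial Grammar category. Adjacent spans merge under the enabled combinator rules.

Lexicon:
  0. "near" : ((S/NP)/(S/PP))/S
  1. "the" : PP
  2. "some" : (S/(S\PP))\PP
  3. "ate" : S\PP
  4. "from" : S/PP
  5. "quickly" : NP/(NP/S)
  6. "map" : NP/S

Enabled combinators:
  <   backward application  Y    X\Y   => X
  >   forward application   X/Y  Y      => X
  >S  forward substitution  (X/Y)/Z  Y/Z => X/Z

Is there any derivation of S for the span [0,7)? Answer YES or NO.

YES

[0,7] S   >
  [0,5] S/NP   >
    [0,4] (S/NP)/(S/PP)   >
      [0,1] "near" : ((S/NP)/(S/PP))/S
      [1,4] S   >
        [1,3] S/(S\PP)   <
          [1,2] "the" : PP
          [2,3] "some" : (S/(S\PP))\PP
        [3,4] "ate" : S\PP
    [4,5] "from" : S/PP
  [5,7] NP   >
    [5,6] "quickly" : NP/(NP/S)
    [6,7] "map" : NP/S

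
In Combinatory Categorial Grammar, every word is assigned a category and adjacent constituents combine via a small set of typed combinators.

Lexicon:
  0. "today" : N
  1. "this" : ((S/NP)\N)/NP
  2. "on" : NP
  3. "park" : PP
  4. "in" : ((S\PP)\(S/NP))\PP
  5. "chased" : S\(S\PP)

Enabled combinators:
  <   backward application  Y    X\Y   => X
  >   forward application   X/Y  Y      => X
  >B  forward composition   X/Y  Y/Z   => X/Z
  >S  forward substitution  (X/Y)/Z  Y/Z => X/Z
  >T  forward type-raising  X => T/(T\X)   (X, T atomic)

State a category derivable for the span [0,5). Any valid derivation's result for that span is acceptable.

S\PP

[0,6] S   <
  [0,5] S\PP   <
    [0,3] S/NP   <
      [0,1] "today" : N
      [1,3] (S/NP)\N   >
        [1,2] "this" : ((S/NP)\N)/NP
        [2,3] "on" : NP
    [3,5] (S\PP)\(S/NP)   <
      [3,4] "park" : PP
      [4,5] "in" : ((S\PP)\(S/NP))\PP
  [5,6] "chased" : S\(S\PP)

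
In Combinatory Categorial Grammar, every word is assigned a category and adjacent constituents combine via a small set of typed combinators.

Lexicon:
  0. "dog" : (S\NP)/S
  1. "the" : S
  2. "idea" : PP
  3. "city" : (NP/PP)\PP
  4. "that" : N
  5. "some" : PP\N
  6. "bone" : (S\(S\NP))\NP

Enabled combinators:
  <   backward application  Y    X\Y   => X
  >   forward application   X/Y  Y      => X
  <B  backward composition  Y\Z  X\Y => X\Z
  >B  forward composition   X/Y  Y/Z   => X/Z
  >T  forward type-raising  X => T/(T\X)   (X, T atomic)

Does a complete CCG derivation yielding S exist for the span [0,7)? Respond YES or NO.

YES

[0,7] S   <
  [0,2] S\NP   >
    [0,1] "dog" : (S\NP)/S
    [1,2] "the" : S
  [2,7] S\(S\NP)   <
    [2,6] NP   >
      [2,4] NP/PP   <
        [2,3] "idea" : PP
        [3,4] "city" : (NP/PP)\PP
      [4,6] PP   >
        [4,5] PP/(PP\N)   >T
          [4,5] "that" : N
        [5,6] "some" : PP\N
    [6,7] "bone" : (S\(S\NP))\NP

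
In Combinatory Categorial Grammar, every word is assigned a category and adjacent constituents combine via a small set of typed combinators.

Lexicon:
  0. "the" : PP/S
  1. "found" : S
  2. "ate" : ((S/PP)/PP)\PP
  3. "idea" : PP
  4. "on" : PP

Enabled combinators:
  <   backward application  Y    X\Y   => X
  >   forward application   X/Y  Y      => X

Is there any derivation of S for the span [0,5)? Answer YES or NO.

YES

[0,5] S   >
  [0,4] S/PP   >
    [0,3] (S/PP)/PP   <
      [0,2] PP   >
        [0,1] "the" : PP/S
        [1,2] "found" : S
      [2,3] "ate" : ((S/PP)/PP)\PP
    [3,4] "idea" : PP
  [4,5] "on" : PP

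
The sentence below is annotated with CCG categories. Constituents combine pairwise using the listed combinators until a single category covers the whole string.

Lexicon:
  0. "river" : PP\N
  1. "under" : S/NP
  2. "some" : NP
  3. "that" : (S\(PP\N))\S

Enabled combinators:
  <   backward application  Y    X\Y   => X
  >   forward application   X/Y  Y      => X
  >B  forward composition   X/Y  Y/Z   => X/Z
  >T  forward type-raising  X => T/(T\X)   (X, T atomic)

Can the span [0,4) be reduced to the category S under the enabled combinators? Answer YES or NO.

[0,4] S   <
  [0,1] "river" : PP\N
  [1,4] S\(PP\N)   <
    [1,3] S   >
      [1,2] "under" : S/NP
      [2,3] "some" : NP
    [3,4] "that" : (S\(PP\N))\S

YES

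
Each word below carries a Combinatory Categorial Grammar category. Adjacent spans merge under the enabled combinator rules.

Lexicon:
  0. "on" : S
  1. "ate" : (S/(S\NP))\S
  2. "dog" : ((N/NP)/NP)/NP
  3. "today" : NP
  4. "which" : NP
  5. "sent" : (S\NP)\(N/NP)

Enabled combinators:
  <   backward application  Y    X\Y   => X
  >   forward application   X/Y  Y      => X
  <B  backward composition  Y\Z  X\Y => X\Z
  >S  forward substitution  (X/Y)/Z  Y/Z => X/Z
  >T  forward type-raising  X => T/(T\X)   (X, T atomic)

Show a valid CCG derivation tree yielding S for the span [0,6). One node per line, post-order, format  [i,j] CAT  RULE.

[0,1] S  lex  "on"
[1,2] (S/(S\NP))\S  lex  "ate"
[0,2] S/(S\NP)  <  k=1
[2,3] ((N/NP)/NP)/NP  lex  "dog"
[3,4] NP  lex  "today"
[2,4] (N/NP)/NP  >  k=3
[4,5] NP  lex  "which"
[2,5] N/NP  >  k=4
[5,6] (S\NP)\(N/NP)  lex  "sent"
[2,6] S\NP  <  k=5
[0,6] S  >  k=2

[0,6] S   >
  [0,2] S/(S\NP)   <
    [0,1] "on" : S
    [1,2] "ate" : (S/(S\NP))\S
  [2,6] S\NP   <
    [2,5] N/NP   >
      [2,4] (N/NP)/NP   >
        [2,3] "dog" : ((N/NP)/NP)/NP
        [3,4] "today" : NP
      [4,5] "which" : NP
    [5,6] "sent" : (S\NP)\(N/NP)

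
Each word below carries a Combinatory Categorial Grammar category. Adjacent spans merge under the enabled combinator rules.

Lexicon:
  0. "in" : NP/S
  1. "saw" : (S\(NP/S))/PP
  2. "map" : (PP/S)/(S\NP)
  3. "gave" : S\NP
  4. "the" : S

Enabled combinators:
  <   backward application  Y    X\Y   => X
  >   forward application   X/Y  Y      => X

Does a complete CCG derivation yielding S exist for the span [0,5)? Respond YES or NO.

[0,5] S   <
  [0,1] "in" : NP/S
  [1,5] S\(NP/S)   >
    [1,2] "saw" : (S\(NP/S))/PP
    [2,5] PP   >
      [2,4] PP/S   >
        [2,3] "map" : (PP/S)/(S\NP)
        [3,4] "gave" : S\NP
      [4,5] "the" : S

YES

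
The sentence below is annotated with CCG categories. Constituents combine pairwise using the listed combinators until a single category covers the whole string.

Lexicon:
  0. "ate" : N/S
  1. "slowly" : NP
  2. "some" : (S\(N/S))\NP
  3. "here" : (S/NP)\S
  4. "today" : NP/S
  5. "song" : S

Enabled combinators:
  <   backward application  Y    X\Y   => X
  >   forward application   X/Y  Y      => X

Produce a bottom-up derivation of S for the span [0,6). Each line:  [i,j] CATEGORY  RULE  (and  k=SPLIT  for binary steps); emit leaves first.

[0,6] S   >
  [0,4] S/NP   <
    [0,3] S   <
      [0,1] "ate" : N/S
      [1,3] S\(N/S)   <
        [1,2] "slowly" : NP
        [2,3] "some" : (S\(N/S))\NP
    [3,4] "here" : (S/NP)\S
  [4,6] NP   >
    [4,5] "today" : NP/S
    [5,6] "song" : S

[0,1] N/S  lex  "ate"
[1,2] NP  lex  "slowly"
[2,3] (S\(N/S))\NP  lex  "some"
[1,3] S\(N/S)  <  k=2
[0,3] S  <  k=1
[3,4] (S/NP)\S  lex  "here"
[0,4] S/NP  <  k=3
[4,5] NP/S  lex  "today"
[5,6] S  lex  "song"
[4,6] NP  >  k=5
[0,6] S  >  k=4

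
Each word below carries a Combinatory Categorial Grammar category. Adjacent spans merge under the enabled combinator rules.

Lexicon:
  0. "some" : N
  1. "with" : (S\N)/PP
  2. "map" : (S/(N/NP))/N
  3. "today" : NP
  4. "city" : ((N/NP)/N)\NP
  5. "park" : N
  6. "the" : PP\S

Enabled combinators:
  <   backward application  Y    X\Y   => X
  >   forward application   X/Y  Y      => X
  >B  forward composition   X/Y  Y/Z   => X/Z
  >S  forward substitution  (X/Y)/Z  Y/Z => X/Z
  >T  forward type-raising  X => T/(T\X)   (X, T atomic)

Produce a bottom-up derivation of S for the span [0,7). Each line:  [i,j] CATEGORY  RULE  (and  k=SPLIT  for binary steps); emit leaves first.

[0,7] S   >
  [0,1] S/(S\N)   >T
    [0,1] "some" : N
  [1,7] S\N   >
    [1,2] "with" : (S\N)/PP
    [2,7] PP   <
      [2,6] S   >
        [2,5] S/N   >S
          [2,3] "map" : (S/(N/NP))/N
          [3,5] (N/NP)/N   <
            [3,4] "today" : NP
            [4,5] "city" : ((N/NP)/N)\NP
        [5,6] "park" : N
      [6,7] "the" : PP\S

[0,1] N  lex  "some"
[0,1] S/(S\N)  >T
[1,2] (S\N)/PP  lex  "with"
[2,3] (S/(N/NP))/N  lex  "map"
[3,4] NP  lex  "today"
[4,5] ((N/NP)/N)\NP  lex  "city"
[3,5] (N/NP)/N  <  k=4
[2,5] S/N  >S  k=3
[5,6] N  lex  "park"
[2,6] S  >  k=5
[6,7] PP\S  lex  "the"
[2,7] PP  <  k=6
[1,7] S\N  >  k=2
[0,7] S  >  k=1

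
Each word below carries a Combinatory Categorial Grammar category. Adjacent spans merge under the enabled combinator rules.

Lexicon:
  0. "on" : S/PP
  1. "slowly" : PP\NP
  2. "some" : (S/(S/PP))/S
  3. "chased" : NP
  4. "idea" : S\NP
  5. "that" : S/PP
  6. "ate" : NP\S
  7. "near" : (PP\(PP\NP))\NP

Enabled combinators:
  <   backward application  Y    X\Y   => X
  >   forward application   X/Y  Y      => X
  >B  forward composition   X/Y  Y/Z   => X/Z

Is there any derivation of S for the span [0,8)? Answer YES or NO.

YES

[0,8] S   >
  [0,1] "on" : S/PP
  [1,8] PP   <
    [1,2] "slowly" : PP\NP
    [2,8] PP\(PP\NP)   <
      [2,7] NP   <
        [2,6] S   >
          [2,5] S/(S/PP)   >
            [2,3] "some" : (S/(S/PP))/S
            [3,5] S   <
              [3,4] "chased" : NP
              [4,5] "idea" : S\NP
          [5,6] "that" : S/PP
        [6,7] "ate" : NP\S
      [7,8] "near" : (PP\(PP\NP))\NP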